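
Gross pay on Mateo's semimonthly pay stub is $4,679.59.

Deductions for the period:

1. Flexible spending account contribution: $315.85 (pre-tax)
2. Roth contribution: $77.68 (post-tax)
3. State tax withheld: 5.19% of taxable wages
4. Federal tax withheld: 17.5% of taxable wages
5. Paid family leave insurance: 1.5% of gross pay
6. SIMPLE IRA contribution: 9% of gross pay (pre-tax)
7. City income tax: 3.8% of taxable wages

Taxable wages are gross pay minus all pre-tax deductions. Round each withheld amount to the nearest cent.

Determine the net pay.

Flexible spending account contribution: $315.85
SIMPLE IRA contribution: $4,679.59 × 0.09 = $421.16
Pre-tax total = $315.85 + $421.16 = $737.01
Taxable wages = $4,679.59 − $737.01 = $3,942.58
City income tax: $3,942.58 × 0.038 = $149.82
State tax withheld: $3,942.58 × 0.0519 = $204.62
Federal tax withheld: $3,942.58 × 0.175 = $689.95
Paid family leave insurance: $4,679.59 × 0.015 = $70.19
Roth contribution: $77.68
Total deductions = $315.85 + $421.16 + $149.82 + $204.62 + $689.95 + $70.19 + $77.68 = $1,929.27
Net pay = $4,679.59 − $1,929.27 = $2,750.32

$2,750.32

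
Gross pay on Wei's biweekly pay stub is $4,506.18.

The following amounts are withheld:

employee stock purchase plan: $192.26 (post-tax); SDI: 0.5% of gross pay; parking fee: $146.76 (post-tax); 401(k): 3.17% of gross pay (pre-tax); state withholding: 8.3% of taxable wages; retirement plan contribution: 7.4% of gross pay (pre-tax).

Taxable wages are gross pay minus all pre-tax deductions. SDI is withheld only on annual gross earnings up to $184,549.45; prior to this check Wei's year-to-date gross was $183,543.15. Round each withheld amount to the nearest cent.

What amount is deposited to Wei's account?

Retirement plan contribution: $4,506.18 × 0.074 = $333.46
401(k): $4,506.18 × 0.0317 = $142.85
Pre-tax total = $333.46 + $142.85 = $476.31
Taxable wages = $4,506.18 − $476.31 = $4,029.87
State withholding: $4,029.87 × 0.083 = $334.48
SDI: only $184,549.45 − $183,543.15 = $1,006.30 of this check is subject → $1,006.30 × 0.005 = $5.03
Employee stock purchase plan: $192.26
Parking fee: $146.76
Total deductions = $333.46 + $142.85 + $334.48 + $5.03 + $192.26 + $146.76 = $1,154.84
Net pay = $4,506.18 − $1,154.84 = $3,351.34

$3,351.34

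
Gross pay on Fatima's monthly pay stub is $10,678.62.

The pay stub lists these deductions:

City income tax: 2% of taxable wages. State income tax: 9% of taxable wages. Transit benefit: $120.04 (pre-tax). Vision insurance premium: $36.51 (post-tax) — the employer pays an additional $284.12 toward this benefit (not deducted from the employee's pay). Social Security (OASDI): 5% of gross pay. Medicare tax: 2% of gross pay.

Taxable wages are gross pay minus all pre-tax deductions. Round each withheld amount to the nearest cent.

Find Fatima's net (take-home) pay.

$8,613.13

Transit benefit: $120.04
Taxable wages = $10,678.62 − $120.04 = $10,558.58
City income tax: $10,558.58 × 0.02 = $211.17
State income tax: $10,558.58 × 0.09 = $950.27
Social Security (OASDI): $10,678.62 × 0.05 = $533.93
Medicare tax: $10,678.62 × 0.02 = $213.57
Vision insurance premium: $36.51
(Employer's $284.12 toward vision insurance premium is not withheld from the employee.)
Total deductions = $120.04 + $211.17 + $950.27 + $533.93 + $213.57 + $36.51 = $2,065.49
Net pay = $10,678.62 − $2,065.49 = $8,613.13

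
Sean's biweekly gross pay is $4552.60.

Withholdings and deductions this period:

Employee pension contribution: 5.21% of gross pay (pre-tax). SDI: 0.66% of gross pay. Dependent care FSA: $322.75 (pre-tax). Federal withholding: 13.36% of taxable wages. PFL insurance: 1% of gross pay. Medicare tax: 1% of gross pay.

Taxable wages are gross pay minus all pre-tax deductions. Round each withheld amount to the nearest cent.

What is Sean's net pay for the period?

$3338.13

Employee pension contribution: $4552.60 × 0.0521 = $237.19
Dependent care FSA: $322.75
Pre-tax total = $237.19 + $322.75 = $559.94
Taxable wages = $4552.60 − $559.94 = $3992.66
Federal withholding: $3992.66 × 0.1336 = $533.42
PFL insurance: $4552.60 × 0.01 = $45.53
Medicare tax: $4552.60 × 0.01 = $45.53
SDI: $4552.60 × 0.0066 = $30.05
Total deductions = $237.19 + $322.75 + $533.42 + $45.53 + $45.53 + $30.05 = $1214.47
Net pay = $4552.60 − $1214.47 = $3338.13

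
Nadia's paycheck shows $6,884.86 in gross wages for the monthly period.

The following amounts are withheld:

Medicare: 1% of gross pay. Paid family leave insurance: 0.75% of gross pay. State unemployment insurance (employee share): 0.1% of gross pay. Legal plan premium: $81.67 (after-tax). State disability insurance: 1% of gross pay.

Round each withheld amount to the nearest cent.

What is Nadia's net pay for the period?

State disability insurance: $6,884.86 × 0.01 = $68.85
Medicare: $6,884.86 × 0.01 = $68.85
Paid family leave insurance: $6,884.86 × 0.0075 = $51.64
State unemployment insurance (employee share): $6,884.86 × 0.001 = $6.88
Legal plan premium: $81.67
Total deductions = $68.85 + $68.85 + $51.64 + $6.88 + $81.67 = $277.89
Net pay = $6,884.86 − $277.89 = $6,606.97

$6,606.97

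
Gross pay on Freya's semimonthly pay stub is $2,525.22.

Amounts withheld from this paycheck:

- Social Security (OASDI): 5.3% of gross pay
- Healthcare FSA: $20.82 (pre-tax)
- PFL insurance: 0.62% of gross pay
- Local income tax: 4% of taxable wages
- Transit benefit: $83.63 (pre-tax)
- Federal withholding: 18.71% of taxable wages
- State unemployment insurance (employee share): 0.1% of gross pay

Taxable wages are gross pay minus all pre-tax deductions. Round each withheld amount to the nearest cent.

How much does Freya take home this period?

Transit benefit: $83.63
Healthcare FSA: $20.82
Pre-tax total = $83.63 + $20.82 = $104.45
Taxable wages = $2,525.22 − $104.45 = $2,420.77
Local income tax: $2,420.77 × 0.04 = $96.83
Federal withholding: $2,420.77 × 0.1871 = $452.93
State unemployment insurance (employee share): $2,525.22 × 0.001 = $2.53
PFL insurance: $2,525.22 × 0.0062 = $15.66
Social Security (OASDI): $2,525.22 × 0.053 = $133.84
Total deductions = $83.63 + $20.82 + $96.83 + $452.93 + $2.53 + $15.66 + $133.84 = $806.24
Net pay = $2,525.22 − $806.24 = $1,718.98

$1,718.98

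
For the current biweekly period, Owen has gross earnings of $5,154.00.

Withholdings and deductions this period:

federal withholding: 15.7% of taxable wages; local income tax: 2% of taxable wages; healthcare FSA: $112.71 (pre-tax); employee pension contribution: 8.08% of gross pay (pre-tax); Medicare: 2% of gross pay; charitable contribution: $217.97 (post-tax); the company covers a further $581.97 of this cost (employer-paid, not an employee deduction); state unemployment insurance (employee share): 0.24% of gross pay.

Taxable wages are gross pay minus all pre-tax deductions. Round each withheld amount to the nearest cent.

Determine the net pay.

$3,472.83

Employee pension contribution: $5,154.00 × 0.0808 = $416.44
Healthcare FSA: $112.71
Pre-tax total = $416.44 + $112.71 = $529.15
Taxable wages = $5,154.00 − $529.15 = $4,624.85
Local income tax: $4,624.85 × 0.02 = $92.50
Federal withholding: $4,624.85 × 0.157 = $726.10
State unemployment insurance (employee share): $5,154.00 × 0.0024 = $12.37
Medicare: $5,154.00 × 0.02 = $103.08
Charitable contribution: $217.97
(Employer's $581.97 toward charitable contribution is not withheld from the employee.)
Total deductions = $416.44 + $112.71 + $92.50 + $726.10 + $12.37 + $103.08 + $217.97 = $1,681.17
Net pay = $5,154.00 − $1,681.17 = $3,472.83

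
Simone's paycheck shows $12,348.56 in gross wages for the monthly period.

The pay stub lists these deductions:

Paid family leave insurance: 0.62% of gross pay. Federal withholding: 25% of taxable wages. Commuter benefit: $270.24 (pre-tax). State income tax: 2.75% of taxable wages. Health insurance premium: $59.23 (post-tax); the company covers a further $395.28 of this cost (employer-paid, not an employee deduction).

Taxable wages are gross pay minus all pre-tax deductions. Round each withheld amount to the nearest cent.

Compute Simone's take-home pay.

Commuter benefit: $270.24
Taxable wages = $12,348.56 − $270.24 = $12,078.32
State income tax: $12,078.32 × 0.0275 = $332.15
Federal withholding: $12,078.32 × 0.25 = $3,019.58
Paid family leave insurance: $12,348.56 × 0.0062 = $76.56
Health insurance premium: $59.23
(Employer's $395.28 toward health insurance premium is not withheld from the employee.)
Total deductions = $270.24 + $332.15 + $3,019.58 + $76.56 + $59.23 = $3,757.76
Net pay = $12,348.56 − $3,757.76 = $8,590.80

$8,590.80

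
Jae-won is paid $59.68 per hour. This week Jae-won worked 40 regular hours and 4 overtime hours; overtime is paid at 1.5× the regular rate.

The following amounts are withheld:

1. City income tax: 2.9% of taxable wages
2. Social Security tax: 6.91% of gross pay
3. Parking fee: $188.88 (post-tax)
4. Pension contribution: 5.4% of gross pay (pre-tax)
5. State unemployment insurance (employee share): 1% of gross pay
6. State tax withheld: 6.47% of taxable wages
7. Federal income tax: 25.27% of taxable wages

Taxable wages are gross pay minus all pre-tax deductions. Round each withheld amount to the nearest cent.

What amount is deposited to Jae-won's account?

$1291.39

Regular pay: 40 × $59.68 = $2387.20
Overtime pay: 4 × $59.68 × 1.5 = $358.08
Gross pay = $2387.20 + $358.08 = $2745.28
Pension contribution: $2745.28 × 0.054 = $148.25
Taxable wages = $2745.28 − $148.25 = $2597.03
City income tax: $2597.03 × 0.029 = $75.31
Federal income tax: $2597.03 × 0.2527 = $656.27
State tax withheld: $2597.03 × 0.0647 = $168.03
Social Security tax: $2745.28 × 0.0691 = $189.70
State unemployment insurance (employee share): $2745.28 × 0.01 = $27.45
Parking fee: $188.88
Total deductions = $148.25 + $75.31 + $656.27 + $168.03 + $189.70 + $27.45 + $188.88 = $1453.89
Net pay = $2745.28 − $1453.89 = $1291.39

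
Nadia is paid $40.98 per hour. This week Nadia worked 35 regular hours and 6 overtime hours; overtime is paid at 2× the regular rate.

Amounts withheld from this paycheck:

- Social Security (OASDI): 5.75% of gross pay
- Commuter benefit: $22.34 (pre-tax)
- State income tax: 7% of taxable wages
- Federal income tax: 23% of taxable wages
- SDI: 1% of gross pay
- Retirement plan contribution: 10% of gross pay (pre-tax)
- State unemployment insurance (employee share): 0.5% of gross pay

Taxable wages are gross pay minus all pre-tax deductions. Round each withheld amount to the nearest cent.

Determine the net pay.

Regular pay: 35 × $40.98 = $1,434.30
Overtime pay: 6 × $40.98 × 2 = $491.76
Gross pay = $1,434.30 + $491.76 = $1,926.06
Retirement plan contribution: $1,926.06 × 0.1 = $192.61
Commuter benefit: $22.34
Pre-tax total = $192.61 + $22.34 = $214.95
Taxable wages = $1,926.06 − $214.95 = $1,711.11
Federal income tax: $1,711.11 × 0.23 = $393.56
State income tax: $1,711.11 × 0.07 = $119.78
State unemployment insurance (employee share): $1,926.06 × 0.005 = $9.63
Social Security (OASDI): $1,926.06 × 0.0575 = $110.75
SDI: $1,926.06 × 0.01 = $19.26
Total deductions = $192.61 + $22.34 + $393.56 + $119.78 + $9.63 + $110.75 + $19.26 = $867.93
Net pay = $1,926.06 − $867.93 = $1,058.13

$1,058.13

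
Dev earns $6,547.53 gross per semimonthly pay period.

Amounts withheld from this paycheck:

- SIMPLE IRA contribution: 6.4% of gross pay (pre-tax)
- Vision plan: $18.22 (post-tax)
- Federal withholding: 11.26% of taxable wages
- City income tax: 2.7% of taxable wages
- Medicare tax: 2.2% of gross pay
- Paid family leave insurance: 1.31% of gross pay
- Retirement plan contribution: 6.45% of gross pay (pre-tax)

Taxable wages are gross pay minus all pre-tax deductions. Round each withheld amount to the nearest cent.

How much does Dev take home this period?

Retirement plan contribution: $6,547.53 × 0.0645 = $422.32
SIMPLE IRA contribution: $6,547.53 × 0.064 = $419.04
Pre-tax total = $422.32 + $419.04 = $841.36
Taxable wages = $6,547.53 − $841.36 = $5,706.17
City income tax: $5,706.17 × 0.027 = $154.07
Federal withholding: $5,706.17 × 0.1126 = $642.51
Medicare tax: $6,547.53 × 0.022 = $144.05
Paid family leave insurance: $6,547.53 × 0.0131 = $85.77
Vision plan: $18.22
Total deductions = $422.32 + $419.04 + $154.07 + $642.51 + $144.05 + $85.77 + $18.22 = $1,885.98
Net pay = $6,547.53 − $1,885.98 = $4,661.55

$4,661.55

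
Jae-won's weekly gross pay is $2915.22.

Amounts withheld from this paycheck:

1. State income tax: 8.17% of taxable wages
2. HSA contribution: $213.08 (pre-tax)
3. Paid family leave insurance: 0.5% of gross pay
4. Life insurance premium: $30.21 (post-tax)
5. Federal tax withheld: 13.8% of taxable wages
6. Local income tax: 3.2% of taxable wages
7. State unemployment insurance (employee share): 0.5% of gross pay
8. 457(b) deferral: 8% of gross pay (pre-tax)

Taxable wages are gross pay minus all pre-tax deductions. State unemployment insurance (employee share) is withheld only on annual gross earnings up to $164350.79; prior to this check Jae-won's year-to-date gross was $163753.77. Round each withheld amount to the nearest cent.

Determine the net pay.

$1799.71

457(b) deferral: $2915.22 × 0.08 = $233.22
HSA contribution: $213.08
Pre-tax total = $233.22 + $213.08 = $446.30
Taxable wages = $2915.22 − $446.30 = $2468.92
Federal tax withheld: $2468.92 × 0.138 = $340.71
State income tax: $2468.92 × 0.0817 = $201.71
Local income tax: $2468.92 × 0.032 = $79.01
State unemployment insurance (employee share): only $164350.79 − $163753.77 = $597.02 of this check is subject → $597.02 × 0.005 = $2.99
Paid family leave insurance: $2915.22 × 0.005 = $14.58
Life insurance premium: $30.21
Total deductions = $233.22 + $213.08 + $340.71 + $201.71 + $79.01 + $2.99 + $14.58 + $30.21 = $1115.51
Net pay = $2915.22 − $1115.51 = $1799.71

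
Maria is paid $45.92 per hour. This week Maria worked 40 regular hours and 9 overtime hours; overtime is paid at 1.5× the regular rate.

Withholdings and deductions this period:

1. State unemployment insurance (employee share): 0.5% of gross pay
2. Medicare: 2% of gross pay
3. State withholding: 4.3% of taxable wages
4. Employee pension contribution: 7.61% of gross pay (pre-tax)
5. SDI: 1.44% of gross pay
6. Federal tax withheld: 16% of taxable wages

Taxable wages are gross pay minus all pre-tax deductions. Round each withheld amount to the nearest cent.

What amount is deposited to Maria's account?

Regular pay: 40 × $45.92 = $1,836.80
Overtime pay: 9 × $45.92 × 1.5 = $619.92
Gross pay = $1,836.80 + $619.92 = $2,456.72
Employee pension contribution: $2,456.72 × 0.0761 = $186.96
Taxable wages = $2,456.72 − $186.96 = $2,269.76
State withholding: $2,269.76 × 0.043 = $97.60
Federal tax withheld: $2,269.76 × 0.16 = $363.16
Medicare: $2,456.72 × 0.02 = $49.13
State unemployment insurance (employee share): $2,456.72 × 0.005 = $12.28
SDI: $2,456.72 × 0.0144 = $35.38
Total deductions = $186.96 + $97.60 + $363.16 + $49.13 + $12.28 + $35.38 = $744.51
Net pay = $2,456.72 − $744.51 = $1,712.21

$1,712.21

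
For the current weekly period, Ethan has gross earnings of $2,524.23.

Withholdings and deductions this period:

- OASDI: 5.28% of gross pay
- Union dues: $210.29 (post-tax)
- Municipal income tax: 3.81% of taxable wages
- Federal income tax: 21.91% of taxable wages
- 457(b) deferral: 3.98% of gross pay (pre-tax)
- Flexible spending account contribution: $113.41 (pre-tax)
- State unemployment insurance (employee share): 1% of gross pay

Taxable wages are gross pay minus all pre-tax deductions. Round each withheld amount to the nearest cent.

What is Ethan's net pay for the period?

Flexible spending account contribution: $113.41
457(b) deferral: $2,524.23 × 0.0398 = $100.46
Pre-tax total = $113.41 + $100.46 = $213.87
Taxable wages = $2,524.23 − $213.87 = $2,310.36
Municipal income tax: $2,310.36 × 0.0381 = $88.02
Federal income tax: $2,310.36 × 0.2191 = $506.20
OASDI: $2,524.23 × 0.0528 = $133.28
State unemployment insurance (employee share): $2,524.23 × 0.01 = $25.24
Union dues: $210.29
Total deductions = $113.41 + $100.46 + $88.02 + $506.20 + $133.28 + $25.24 + $210.29 = $1,176.90
Net pay = $2,524.23 − $1,176.90 = $1,347.33

$1,347.33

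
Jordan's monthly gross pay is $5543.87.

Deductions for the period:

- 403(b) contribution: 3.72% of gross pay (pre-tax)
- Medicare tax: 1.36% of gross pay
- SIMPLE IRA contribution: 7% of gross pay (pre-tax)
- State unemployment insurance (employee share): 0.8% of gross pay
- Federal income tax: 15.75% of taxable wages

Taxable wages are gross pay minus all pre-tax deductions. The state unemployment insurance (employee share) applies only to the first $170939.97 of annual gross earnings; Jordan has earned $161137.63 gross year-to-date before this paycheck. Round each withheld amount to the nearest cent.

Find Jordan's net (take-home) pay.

SIMPLE IRA contribution: $5543.87 × 0.07 = $388.07
403(b) contribution: $5543.87 × 0.0372 = $206.23
Pre-tax total = $388.07 + $206.23 = $594.30
Taxable wages = $5543.87 − $594.30 = $4949.57
Federal income tax: $4949.57 × 0.1575 = $779.56
State unemployment insurance (employee share): cap not yet reached, full $5543.87 is subject → $5543.87 × 0.008 = $44.35
Medicare tax: $5543.87 × 0.0136 = $75.40
Total deductions = $388.07 + $206.23 + $779.56 + $44.35 + $75.40 = $1493.61
Net pay = $5543.87 − $1493.61 = $4050.26

$4050.26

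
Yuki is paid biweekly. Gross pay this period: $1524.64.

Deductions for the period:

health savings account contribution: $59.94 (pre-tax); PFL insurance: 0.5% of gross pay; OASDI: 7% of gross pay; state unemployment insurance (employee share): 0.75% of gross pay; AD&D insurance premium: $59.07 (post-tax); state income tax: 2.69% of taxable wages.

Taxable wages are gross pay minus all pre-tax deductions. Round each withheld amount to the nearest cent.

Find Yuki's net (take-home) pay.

$1240.46

Health savings account contribution: $59.94
Taxable wages = $1524.64 − $59.94 = $1464.70
State income tax: $1464.70 × 0.0269 = $39.40
State unemployment insurance (employee share): $1524.64 × 0.0075 = $11.43
PFL insurance: $1524.64 × 0.005 = $7.62
OASDI: $1524.64 × 0.07 = $106.72
AD&D insurance premium: $59.07
Total deductions = $59.94 + $39.40 + $11.43 + $7.62 + $106.72 + $59.07 = $284.18
Net pay = $1524.64 − $284.18 = $1240.46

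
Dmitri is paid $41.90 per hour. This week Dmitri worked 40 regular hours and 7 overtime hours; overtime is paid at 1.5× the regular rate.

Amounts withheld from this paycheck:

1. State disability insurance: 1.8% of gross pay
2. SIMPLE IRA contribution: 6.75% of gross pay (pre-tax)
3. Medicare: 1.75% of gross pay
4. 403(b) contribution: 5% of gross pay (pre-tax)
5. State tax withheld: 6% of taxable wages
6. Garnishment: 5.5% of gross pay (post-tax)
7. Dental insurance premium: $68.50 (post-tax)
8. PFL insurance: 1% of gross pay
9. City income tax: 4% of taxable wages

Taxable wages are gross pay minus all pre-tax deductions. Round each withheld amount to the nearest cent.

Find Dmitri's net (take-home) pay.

Regular pay: 40 × $41.90 = $1,676.00
Overtime pay: 7 × $41.90 × 1.5 = $439.95
Gross pay = $1,676.00 + $439.95 = $2,115.95
SIMPLE IRA contribution: $2,115.95 × 0.0675 = $142.83
403(b) contribution: $2,115.95 × 0.05 = $105.80
Pre-tax total = $142.83 + $105.80 = $248.63
Taxable wages = $2,115.95 − $248.63 = $1,867.32
City income tax: $1,867.32 × 0.04 = $74.69
State tax withheld: $1,867.32 × 0.06 = $112.04
Medicare: $2,115.95 × 0.0175 = $37.03
PFL insurance: $2,115.95 × 0.01 = $21.16
State disability insurance: $2,115.95 × 0.018 = $38.09
Garnishment: $2,115.95 × 0.055 = $116.38
Dental insurance premium: $68.50
Total deductions = $142.83 + $105.80 + $74.69 + $112.04 + $37.03 + $21.16 + $38.09 + $116.38 + $68.50 = $716.52
Net pay = $2,115.95 − $716.52 = $1,399.43

$1,399.43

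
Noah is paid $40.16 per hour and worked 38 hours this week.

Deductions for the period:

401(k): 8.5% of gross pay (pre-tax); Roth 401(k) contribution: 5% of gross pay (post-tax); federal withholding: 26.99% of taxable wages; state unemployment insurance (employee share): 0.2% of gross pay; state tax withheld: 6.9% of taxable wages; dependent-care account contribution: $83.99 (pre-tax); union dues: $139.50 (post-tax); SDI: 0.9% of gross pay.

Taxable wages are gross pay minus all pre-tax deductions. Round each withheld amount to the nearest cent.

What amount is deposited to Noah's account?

Gross pay: 38 × $40.16 = $1526.08
401(k): $1526.08 × 0.085 = $129.72
Dependent-care account contribution: $83.99
Pre-tax total = $129.72 + $83.99 = $213.71
Taxable wages = $1526.08 − $213.71 = $1312.37
Federal withholding: $1312.37 × 0.2699 = $354.21
State tax withheld: $1312.37 × 0.069 = $90.55
SDI: $1526.08 × 0.009 = $13.73
State unemployment insurance (employee share): $1526.08 × 0.002 = $3.05
Roth 401(k) contribution: $1526.08 × 0.05 = $76.30
Union dues: $139.50
Total deductions = $129.72 + $83.99 + $354.21 + $90.55 + $13.73 + $3.05 + $76.30 + $139.50 = $891.05
Net pay = $1526.08 − $891.05 = $635.03

$635.03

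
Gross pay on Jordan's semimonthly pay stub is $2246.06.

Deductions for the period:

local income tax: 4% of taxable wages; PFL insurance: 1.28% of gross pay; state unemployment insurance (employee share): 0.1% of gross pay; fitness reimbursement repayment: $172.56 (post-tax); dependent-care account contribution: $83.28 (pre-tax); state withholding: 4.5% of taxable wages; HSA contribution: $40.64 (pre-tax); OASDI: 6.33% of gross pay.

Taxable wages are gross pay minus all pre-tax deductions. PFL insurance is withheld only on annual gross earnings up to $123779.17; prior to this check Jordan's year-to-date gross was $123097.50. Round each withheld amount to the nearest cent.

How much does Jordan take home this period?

Dependent-care account contribution: $83.28
HSA contribution: $40.64
Pre-tax total = $83.28 + $40.64 = $123.92
Taxable wages = $2246.06 − $123.92 = $2122.14
Local income tax: $2122.14 × 0.04 = $84.89
State withholding: $2122.14 × 0.045 = $95.50
PFL insurance: only $123779.17 − $123097.50 = $681.67 of this check is subject → $681.67 × 0.0128 = $8.73
OASDI: $2246.06 × 0.0633 = $142.18
State unemployment insurance (employee share): $2246.06 × 0.001 = $2.25
Fitness reimbursement repayment: $172.56
Total deductions = $83.28 + $40.64 + $84.89 + $95.50 + $8.73 + $142.18 + $2.25 + $172.56 = $630.03
Net pay = $2246.06 − $630.03 = $1616.03

$1616.03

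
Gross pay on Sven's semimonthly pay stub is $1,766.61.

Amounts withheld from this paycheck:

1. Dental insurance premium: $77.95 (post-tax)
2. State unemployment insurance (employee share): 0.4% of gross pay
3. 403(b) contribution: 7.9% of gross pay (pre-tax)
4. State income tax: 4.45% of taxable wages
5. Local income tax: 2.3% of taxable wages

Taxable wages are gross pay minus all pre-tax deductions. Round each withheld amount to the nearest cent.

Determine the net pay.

403(b) contribution: $1,766.61 × 0.079 = $139.56
Taxable wages = $1,766.61 − $139.56 = $1,627.05
Local income tax: $1,627.05 × 0.023 = $37.42
State income tax: $1,627.05 × 0.0445 = $72.40
State unemployment insurance (employee share): $1,766.61 × 0.004 = $7.07
Dental insurance premium: $77.95
Total deductions = $139.56 + $37.42 + $72.40 + $7.07 + $77.95 = $334.40
Net pay = $1,766.61 − $334.40 = $1,432.21

$1,432.21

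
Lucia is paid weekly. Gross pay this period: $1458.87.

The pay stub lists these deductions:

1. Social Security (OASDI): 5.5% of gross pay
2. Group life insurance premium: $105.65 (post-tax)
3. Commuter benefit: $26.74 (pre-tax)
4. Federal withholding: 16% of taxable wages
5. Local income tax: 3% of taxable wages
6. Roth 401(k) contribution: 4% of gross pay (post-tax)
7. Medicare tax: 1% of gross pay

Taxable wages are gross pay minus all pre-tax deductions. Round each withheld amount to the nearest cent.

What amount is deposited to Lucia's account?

Commuter benefit: $26.74
Taxable wages = $1458.87 − $26.74 = $1432.13
Local income tax: $1432.13 × 0.03 = $42.96
Federal withholding: $1432.13 × 0.16 = $229.14
Social Security (OASDI): $1458.87 × 0.055 = $80.24
Medicare tax: $1458.87 × 0.01 = $14.59
Roth 401(k) contribution: $1458.87 × 0.04 = $58.35
Group life insurance premium: $105.65
Total deductions = $26.74 + $42.96 + $229.14 + $80.24 + $14.59 + $58.35 + $105.65 = $557.67
Net pay = $1458.87 − $557.67 = $901.20

$901.20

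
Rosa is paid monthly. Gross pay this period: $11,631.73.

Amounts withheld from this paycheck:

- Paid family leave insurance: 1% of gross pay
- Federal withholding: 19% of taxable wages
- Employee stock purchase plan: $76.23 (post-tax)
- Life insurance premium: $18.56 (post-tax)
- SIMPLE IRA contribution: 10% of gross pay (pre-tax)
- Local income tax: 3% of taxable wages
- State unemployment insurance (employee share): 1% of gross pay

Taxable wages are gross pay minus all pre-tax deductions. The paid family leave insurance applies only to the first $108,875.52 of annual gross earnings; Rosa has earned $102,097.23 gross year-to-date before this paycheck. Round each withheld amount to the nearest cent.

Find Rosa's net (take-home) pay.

$7,886.58

SIMPLE IRA contribution: $11,631.73 × 0.1 = $1,163.17
Taxable wages = $11,631.73 − $1,163.17 = $10,468.56
Local income tax: $10,468.56 × 0.03 = $314.06
Federal withholding: $10,468.56 × 0.19 = $1,989.03
Paid family leave insurance: only $108,875.52 − $102,097.23 = $6,778.29 of this check is subject → $6,778.29 × 0.01 = $67.78
State unemployment insurance (employee share): $11,631.73 × 0.01 = $116.32
Life insurance premium: $18.56
Employee stock purchase plan: $76.23
Total deductions = $1,163.17 + $314.06 + $1,989.03 + $67.78 + $116.32 + $18.56 + $76.23 = $3,745.15
Net pay = $11,631.73 − $3,745.15 = $7,886.58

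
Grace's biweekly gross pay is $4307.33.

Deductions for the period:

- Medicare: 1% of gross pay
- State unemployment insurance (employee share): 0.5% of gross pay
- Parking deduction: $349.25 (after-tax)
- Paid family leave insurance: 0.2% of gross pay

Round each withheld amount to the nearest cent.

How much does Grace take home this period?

$3884.86

Medicare: $4307.33 × 0.01 = $43.07
Paid family leave insurance: $4307.33 × 0.002 = $8.61
State unemployment insurance (employee share): $4307.33 × 0.005 = $21.54
Parking deduction: $349.25
Total deductions = $43.07 + $8.61 + $21.54 + $349.25 = $422.47
Net pay = $4307.33 − $422.47 = $3884.86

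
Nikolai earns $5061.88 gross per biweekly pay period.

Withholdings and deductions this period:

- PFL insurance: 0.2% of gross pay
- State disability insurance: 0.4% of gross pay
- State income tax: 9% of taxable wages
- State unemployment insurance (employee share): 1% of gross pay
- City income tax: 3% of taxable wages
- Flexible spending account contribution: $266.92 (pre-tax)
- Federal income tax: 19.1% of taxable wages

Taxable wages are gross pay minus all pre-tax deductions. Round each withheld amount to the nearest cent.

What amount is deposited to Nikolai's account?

Flexible spending account contribution: $266.92
Taxable wages = $5061.88 − $266.92 = $4794.96
City income tax: $4794.96 × 0.03 = $143.85
Federal income tax: $4794.96 × 0.191 = $915.84
State income tax: $4794.96 × 0.09 = $431.55
State unemployment insurance (employee share): $5061.88 × 0.01 = $50.62
State disability insurance: $5061.88 × 0.004 = $20.25
PFL insurance: $5061.88 × 0.002 = $10.12
Total deductions = $266.92 + $143.85 + $915.84 + $431.55 + $50.62 + $20.25 + $10.12 = $1839.15
Net pay = $5061.88 − $1839.15 = $3222.73

$3222.73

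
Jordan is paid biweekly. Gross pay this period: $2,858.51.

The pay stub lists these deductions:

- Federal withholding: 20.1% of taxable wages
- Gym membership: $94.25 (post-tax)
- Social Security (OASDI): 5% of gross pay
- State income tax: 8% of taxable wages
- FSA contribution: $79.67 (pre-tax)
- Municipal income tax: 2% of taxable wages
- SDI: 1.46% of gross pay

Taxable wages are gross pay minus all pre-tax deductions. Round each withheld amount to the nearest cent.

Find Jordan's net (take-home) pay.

$1,663.49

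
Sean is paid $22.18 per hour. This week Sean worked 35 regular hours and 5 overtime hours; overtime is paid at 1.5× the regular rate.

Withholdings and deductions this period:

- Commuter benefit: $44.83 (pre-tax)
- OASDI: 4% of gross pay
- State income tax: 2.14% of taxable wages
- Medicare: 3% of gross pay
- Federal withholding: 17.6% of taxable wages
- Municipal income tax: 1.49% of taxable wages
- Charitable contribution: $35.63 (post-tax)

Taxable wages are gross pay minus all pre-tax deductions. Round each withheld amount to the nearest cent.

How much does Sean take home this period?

Regular pay: 35 × $22.18 = $776.30
Overtime pay: 5 × $22.18 × 1.5 = $166.35
Gross pay = $776.30 + $166.35 = $942.65
Commuter benefit: $44.83
Taxable wages = $942.65 − $44.83 = $897.82
Federal withholding: $897.82 × 0.176 = $158.02
Municipal income tax: $897.82 × 0.0149 = $13.38
State income tax: $897.82 × 0.0214 = $19.21
OASDI: $942.65 × 0.04 = $37.71
Medicare: $942.65 × 0.03 = $28.28
Charitable contribution: $35.63
Total deductions = $44.83 + $158.02 + $13.38 + $19.21 + $37.71 + $28.28 + $35.63 = $337.06
Net pay = $942.65 − $337.06 = $605.59

$605.59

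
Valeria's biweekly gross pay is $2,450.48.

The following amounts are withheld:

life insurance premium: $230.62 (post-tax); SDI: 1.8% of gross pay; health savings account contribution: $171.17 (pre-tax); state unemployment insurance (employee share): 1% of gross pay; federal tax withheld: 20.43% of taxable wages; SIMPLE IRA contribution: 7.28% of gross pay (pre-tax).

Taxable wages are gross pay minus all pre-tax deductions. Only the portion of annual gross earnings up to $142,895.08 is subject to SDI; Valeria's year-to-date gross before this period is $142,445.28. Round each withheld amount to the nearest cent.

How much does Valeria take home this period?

Health savings account contribution: $171.17
SIMPLE IRA contribution: $2,450.48 × 0.0728 = $178.39
Pre-tax total = $171.17 + $178.39 = $349.56
Taxable wages = $2,450.48 − $349.56 = $2,100.92
Federal tax withheld: $2,100.92 × 0.2043 = $429.22
State unemployment insurance (employee share): $2,450.48 × 0.01 = $24.50
SDI: only $142,895.08 − $142,445.28 = $449.80 of this check is subject → $449.80 × 0.018 = $8.10
Life insurance premium: $230.62
Total deductions = $171.17 + $178.39 + $429.22 + $24.50 + $8.10 + $230.62 = $1,042.00
Net pay = $2,450.48 − $1,042.00 = $1,408.48

$1,408.48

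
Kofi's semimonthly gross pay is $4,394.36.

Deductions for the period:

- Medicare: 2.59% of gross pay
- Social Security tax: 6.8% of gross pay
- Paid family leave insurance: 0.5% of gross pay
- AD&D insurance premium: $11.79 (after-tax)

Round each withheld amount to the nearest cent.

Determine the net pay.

Paid family leave insurance: $4,394.36 × 0.005 = $21.97
Medicare: $4,394.36 × 0.0259 = $113.81
Social Security tax: $4,394.36 × 0.068 = $298.82
AD&D insurance premium: $11.79
Total deductions = $21.97 + $113.81 + $298.82 + $11.79 = $446.39
Net pay = $4,394.36 − $446.39 = $3,947.97

$3,947.97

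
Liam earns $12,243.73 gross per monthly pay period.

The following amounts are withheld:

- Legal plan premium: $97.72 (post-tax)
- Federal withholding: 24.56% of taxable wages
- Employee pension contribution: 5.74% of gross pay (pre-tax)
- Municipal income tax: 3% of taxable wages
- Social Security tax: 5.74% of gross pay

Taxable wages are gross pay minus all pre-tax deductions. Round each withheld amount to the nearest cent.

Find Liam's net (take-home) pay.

$7,559.75

Employee pension contribution: $12,243.73 × 0.0574 = $702.79
Taxable wages = $12,243.73 − $702.79 = $11,540.94
Federal withholding: $11,540.94 × 0.2456 = $2,834.45
Municipal income tax: $11,540.94 × 0.03 = $346.23
Social Security tax: $12,243.73 × 0.0574 = $702.79
Legal plan premium: $97.72
Total deductions = $702.79 + $2,834.45 + $346.23 + $702.79 + $97.72 = $4,683.98
Net pay = $12,243.73 − $4,683.98 = $7,559.75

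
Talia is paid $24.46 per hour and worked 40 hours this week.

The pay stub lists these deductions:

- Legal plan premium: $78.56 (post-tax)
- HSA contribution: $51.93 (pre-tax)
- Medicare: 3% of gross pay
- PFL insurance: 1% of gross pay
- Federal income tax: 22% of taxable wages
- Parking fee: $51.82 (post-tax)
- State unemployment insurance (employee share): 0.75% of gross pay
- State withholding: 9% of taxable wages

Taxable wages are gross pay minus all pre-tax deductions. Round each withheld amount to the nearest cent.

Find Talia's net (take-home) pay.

$462.42

Gross pay: 40 × $24.46 = $978.40
HSA contribution: $51.93
Taxable wages = $978.40 − $51.93 = $926.47
State withholding: $926.47 × 0.09 = $83.38
Federal income tax: $926.47 × 0.22 = $203.82
State unemployment insurance (employee share): $978.40 × 0.0075 = $7.34
PFL insurance: $978.40 × 0.01 = $9.78
Medicare: $978.40 × 0.03 = $29.35
Legal plan premium: $78.56
Parking fee: $51.82
Total deductions = $51.93 + $83.38 + $203.82 + $7.34 + $9.78 + $29.35 + $78.56 + $51.82 = $515.98
Net pay = $978.40 − $515.98 = $462.42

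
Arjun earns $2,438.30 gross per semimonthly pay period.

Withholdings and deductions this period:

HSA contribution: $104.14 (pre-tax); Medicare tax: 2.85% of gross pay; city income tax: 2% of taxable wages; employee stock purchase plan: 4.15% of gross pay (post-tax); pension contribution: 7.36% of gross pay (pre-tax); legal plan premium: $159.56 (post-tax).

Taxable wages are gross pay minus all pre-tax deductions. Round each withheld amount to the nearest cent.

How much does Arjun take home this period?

$1,781.37

HSA contribution: $104.14
Pension contribution: $2,438.30 × 0.0736 = $179.46
Pre-tax total = $104.14 + $179.46 = $283.60
Taxable wages = $2,438.30 − $283.60 = $2,154.70
City income tax: $2,154.70 × 0.02 = $43.09
Medicare tax: $2,438.30 × 0.0285 = $69.49
Employee stock purchase plan: $2,438.30 × 0.0415 = $101.19
Legal plan premium: $159.56
Total deductions = $104.14 + $179.46 + $43.09 + $69.49 + $101.19 + $159.56 = $656.93
Net pay = $2,438.30 − $656.93 = $1,781.37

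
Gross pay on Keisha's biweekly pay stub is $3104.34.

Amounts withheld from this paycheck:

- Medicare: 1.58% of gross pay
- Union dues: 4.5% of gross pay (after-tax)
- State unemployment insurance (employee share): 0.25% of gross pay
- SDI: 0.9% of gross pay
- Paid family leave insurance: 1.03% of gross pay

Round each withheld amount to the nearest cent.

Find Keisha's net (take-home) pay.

Paid family leave insurance: $3104.34 × 0.0103 = $31.97
Medicare: $3104.34 × 0.0158 = $49.05
SDI: $3104.34 × 0.009 = $27.94
State unemployment insurance (employee share): $3104.34 × 0.0025 = $7.76
Union dues: $3104.34 × 0.045 = $139.70
Total deductions = $31.97 + $49.05 + $27.94 + $7.76 + $139.70 = $256.42
Net pay = $3104.34 − $256.42 = $2847.92

$2847.92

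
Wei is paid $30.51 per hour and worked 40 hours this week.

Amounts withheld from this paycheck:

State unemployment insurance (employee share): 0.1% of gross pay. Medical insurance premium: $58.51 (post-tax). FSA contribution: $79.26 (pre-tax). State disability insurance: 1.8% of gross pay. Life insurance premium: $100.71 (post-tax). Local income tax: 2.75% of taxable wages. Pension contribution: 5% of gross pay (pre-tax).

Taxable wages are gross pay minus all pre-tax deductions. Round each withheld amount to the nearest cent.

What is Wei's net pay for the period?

Gross pay: 40 × $30.51 = $1220.40
Pension contribution: $1220.40 × 0.05 = $61.02
FSA contribution: $79.26
Pre-tax total = $61.02 + $79.26 = $140.28
Taxable wages = $1220.40 − $140.28 = $1080.12
Local income tax: $1080.12 × 0.0275 = $29.70
State unemployment insurance (employee share): $1220.40 × 0.001 = $1.22
State disability insurance: $1220.40 × 0.018 = $21.97
Life insurance premium: $100.71
Medical insurance premium: $58.51
Total deductions = $61.02 + $79.26 + $29.70 + $1.22 + $21.97 + $100.71 + $58.51 = $352.39
Net pay = $1220.40 − $352.39 = $868.01

$868.01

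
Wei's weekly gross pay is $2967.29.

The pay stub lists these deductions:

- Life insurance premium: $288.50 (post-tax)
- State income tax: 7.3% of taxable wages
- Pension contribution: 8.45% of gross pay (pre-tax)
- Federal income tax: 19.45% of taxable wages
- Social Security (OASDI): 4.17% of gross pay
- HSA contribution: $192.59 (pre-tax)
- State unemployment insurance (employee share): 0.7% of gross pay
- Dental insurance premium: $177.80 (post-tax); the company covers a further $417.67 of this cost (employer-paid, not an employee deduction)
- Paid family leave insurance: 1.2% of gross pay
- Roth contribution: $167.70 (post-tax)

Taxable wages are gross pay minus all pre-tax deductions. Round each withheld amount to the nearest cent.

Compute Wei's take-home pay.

$1034.68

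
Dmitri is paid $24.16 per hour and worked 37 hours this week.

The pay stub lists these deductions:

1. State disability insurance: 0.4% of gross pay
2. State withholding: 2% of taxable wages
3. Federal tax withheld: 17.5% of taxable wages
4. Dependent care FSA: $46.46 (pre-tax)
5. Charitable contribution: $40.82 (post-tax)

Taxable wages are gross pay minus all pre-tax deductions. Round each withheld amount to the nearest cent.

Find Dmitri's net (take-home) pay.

$637.80

Gross pay: 37 × $24.16 = $893.92
Dependent care FSA: $46.46
Taxable wages = $893.92 − $46.46 = $847.46
Federal tax withheld: $847.46 × 0.175 = $148.31
State withholding: $847.46 × 0.02 = $16.95
State disability insurance: $893.92 × 0.004 = $3.58
Charitable contribution: $40.82
Total deductions = $46.46 + $148.31 + $16.95 + $3.58 + $40.82 = $256.12
Net pay = $893.92 − $256.12 = $637.80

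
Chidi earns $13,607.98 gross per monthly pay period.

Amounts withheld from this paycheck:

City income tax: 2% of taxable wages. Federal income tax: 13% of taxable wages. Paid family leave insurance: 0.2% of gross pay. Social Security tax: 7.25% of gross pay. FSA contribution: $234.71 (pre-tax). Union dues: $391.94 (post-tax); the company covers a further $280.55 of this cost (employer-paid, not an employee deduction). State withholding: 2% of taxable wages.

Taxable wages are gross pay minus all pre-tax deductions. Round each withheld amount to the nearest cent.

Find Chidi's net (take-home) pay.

$9,694.06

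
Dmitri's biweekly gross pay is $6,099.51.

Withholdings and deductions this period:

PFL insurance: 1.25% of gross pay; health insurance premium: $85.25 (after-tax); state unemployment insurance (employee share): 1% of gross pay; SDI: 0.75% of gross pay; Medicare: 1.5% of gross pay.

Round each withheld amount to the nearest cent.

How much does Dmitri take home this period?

$5,739.78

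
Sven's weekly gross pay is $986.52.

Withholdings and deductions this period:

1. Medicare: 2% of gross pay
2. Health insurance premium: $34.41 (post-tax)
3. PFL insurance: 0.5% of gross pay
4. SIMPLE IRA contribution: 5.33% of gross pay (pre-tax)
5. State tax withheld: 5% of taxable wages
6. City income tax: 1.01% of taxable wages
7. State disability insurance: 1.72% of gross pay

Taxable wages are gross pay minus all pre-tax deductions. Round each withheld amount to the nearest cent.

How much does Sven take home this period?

SIMPLE IRA contribution: $986.52 × 0.0533 = $52.58
Taxable wages = $986.52 − $52.58 = $933.94
City income tax: $933.94 × 0.0101 = $9.43
State tax withheld: $933.94 × 0.05 = $46.70
PFL insurance: $986.52 × 0.005 = $4.93
State disability insurance: $986.52 × 0.0172 = $16.97
Medicare: $986.52 × 0.02 = $19.73
Health insurance premium: $34.41
Total deductions = $52.58 + $9.43 + $46.70 + $4.93 + $16.97 + $19.73 + $34.41 = $184.75
Net pay = $986.52 − $184.75 = $801.77

$801.77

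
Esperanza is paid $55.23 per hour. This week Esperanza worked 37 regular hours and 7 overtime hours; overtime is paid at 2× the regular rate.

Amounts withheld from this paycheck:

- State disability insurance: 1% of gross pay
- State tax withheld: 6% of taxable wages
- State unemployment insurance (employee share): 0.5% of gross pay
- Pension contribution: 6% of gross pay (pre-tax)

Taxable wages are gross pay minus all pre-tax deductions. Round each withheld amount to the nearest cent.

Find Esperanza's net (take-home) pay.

$2,446.62

Regular pay: 37 × $55.23 = $2,043.51
Overtime pay: 7 × $55.23 × 2 = $773.22
Gross pay = $2,043.51 + $773.22 = $2,816.73
Pension contribution: $2,816.73 × 0.06 = $169.00
Taxable wages = $2,816.73 − $169.00 = $2,647.73
State tax withheld: $2,647.73 × 0.06 = $158.86
State unemployment insurance (employee share): $2,816.73 × 0.005 = $14.08
State disability insurance: $2,816.73 × 0.01 = $28.17
Total deductions = $169.00 + $158.86 + $14.08 + $28.17 = $370.11
Net pay = $2,816.73 − $370.11 = $2,446.62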